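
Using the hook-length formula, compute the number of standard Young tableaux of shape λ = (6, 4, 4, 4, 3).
# SYT of shape (6, 4, 4, 4, 3) = 108636528

Hook-length formula: f^λ = n! / Π hook(c), product over all cells c of the Young diagram. For λ = (6, 4, 4, 4, 3), n = 21 boxes. Hook lengths by row (left-to-right, top-to-bottom): [10, 9, 8, 6, 2, 1]; [7, 6, 5, 3]; [6, 5, 4, 2]; [5, 4, 3, 1]; [3, 2, 1]. Product of hooks = 470292480000. So f^λ = 21! / 470292480000 = 51090942171709440000 / 470292480000 = 108636528.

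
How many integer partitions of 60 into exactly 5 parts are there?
p(60, 5 parts) = 5260

Partitions of n into exactly k parts are in bijection with partitions of n − k into at most k parts (subtract 1 from each part). So p(60, exactly 5) = p(55, parts ≤ 5). Computing via the recurrence p(m, j) = p(m, j−1) + p(m−j, j) gives 5260.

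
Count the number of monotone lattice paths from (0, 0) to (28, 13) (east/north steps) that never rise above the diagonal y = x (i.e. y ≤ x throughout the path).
Number of paths = 9721421440

By the reflection principle (André's argument), the number of monotone paths to (28, 13) with n ≤ m that never go above y = x is C(41, 28) − C(41, 29) = 17620076360 − 7898654920 = 9721421440.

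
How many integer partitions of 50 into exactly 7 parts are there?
p(50, 7 parts) = 8946

Partitions of n into exactly k parts are in bijection with partitions of n − k into at most k parts (subtract 1 from each part). So p(50, exactly 7) = p(43, parts ≤ 7). Computing via the recurrence p(m, j) = p(m, j−1) + p(m−j, j) gives 8946.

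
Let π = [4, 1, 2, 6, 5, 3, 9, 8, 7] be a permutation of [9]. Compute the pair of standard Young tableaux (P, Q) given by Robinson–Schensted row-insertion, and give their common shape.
P = [1, 2, 3, 7] / [4, 5, 8] / [6, 9];  Q = [1, 3, 4, 7] / [2, 5, 8] / [6, 9];  common shape = (4, 3, 2)

Row-insert the values π_1, π_2, … into P one at a time, bumping the leftmost entry strictly greater than the inserted value down to the next row. The recording tableau Q records, in position (i, j), the step at which that cell was added to P.
  Insert 4 (step 1): P = [4];  Q = [1]
  Insert 1 (step 2): P = [1] / [4];  Q = [1] / [2]
  Insert 2 (step 3): P = [1, 2] / [4];  Q = [1, 3] / [2]
  Insert 6 (step 4): P = [1, 2, 6] / [4];  Q = [1, 3, 4] / [2]
  Insert 5 (step 5): P = [1, 2, 5] / [4, 6];  Q = [1, 3, 4] / [2, 5]
  Insert 3 (step 6): P = [1, 2, 3] / [4, 5] / [6];  Q = [1, 3, 4] / [2, 5] / [6]
  Insert 9 (step 7): P = [1, 2, 3, 9] / [4, 5] / [6];  Q = [1, 3, 4, 7] / [2, 5] / [6]
  Insert 8 (step 8): P = [1, 2, 3, 8] / [4, 5, 9] / [6];  Q = [1, 3, 4, 7] / [2, 5, 8] / [6]
  Insert 7 (step 9): P = [1, 2, 3, 7] / [4, 5, 8] / [6, 9];  Q = [1, 3, 4, 7] / [2, 5, 8] / [6, 9]
Final shape: (4, 3, 2).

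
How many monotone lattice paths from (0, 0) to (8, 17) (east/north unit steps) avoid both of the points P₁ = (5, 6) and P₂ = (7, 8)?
Number of paths = 876777

Inclusion–exclusion. Total paths: C(25, 8) = 1081575. Through P₁: C(11, 5)·C(14, 3) = 168168. Through P₂: C(15, 7)·C(10, 1) = 64350. Since P₁ is strictly southwest of P₂, a monotone path through both must visit P₁ then P₂; paths through both = C(11, 5)·C(4, 2)·C(10, 1) = 27720. Avoid both = 1081575 − 168168 − 64350 + 27720 = 876777.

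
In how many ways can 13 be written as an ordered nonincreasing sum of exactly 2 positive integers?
p(13, 2 parts) = 6

Partitions of n into exactly k parts ↔ partitions of n − k into at most k parts (subtract 1 from each part). For n = 13, k = 2, the partitions are: 12+1, 11+2, 10+3, 9+4, 8+5, 7+6. Count = 6.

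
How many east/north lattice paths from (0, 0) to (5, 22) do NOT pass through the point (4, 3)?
Number of paths = 80030

Total paths from (0, 0) to (5, 22): C(27, 5) = 80730. Paths through (4, 3): (paths (0, 0) → (4, 3)) × (paths (4, 3) → (5, 22)) = C(7, 4) · C(20, 1) = 35 · 20 = 700. Avoidance count = 80730 − 700 = 80030.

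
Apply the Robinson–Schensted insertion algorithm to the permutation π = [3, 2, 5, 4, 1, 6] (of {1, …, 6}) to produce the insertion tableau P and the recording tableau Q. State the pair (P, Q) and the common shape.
P = [1, 4, 6] / [2, 5] / [3];  Q = [1, 3, 6] / [2, 4] / [5];  common shape = (3, 2, 1)

Row-insert the values π_1, π_2, … into P one at a time, bumping the leftmost entry strictly greater than the inserted value down to the next row. The recording tableau Q records, in position (i, j), the step at which that cell was added to P.
  Insert 3 (step 1): P = [3];  Q = [1]
  Insert 2 (step 2): P = [2] / [3];  Q = [1] / [2]
  Insert 5 (step 3): P = [2, 5] / [3];  Q = [1, 3] / [2]
  Insert 4 (step 4): P = [2, 4] / [3, 5];  Q = [1, 3] / [2, 4]
  Insert 1 (step 5): P = [1, 4] / [2, 5] / [3];  Q = [1, 3] / [2, 4] / [5]
  Insert 6 (step 6): P = [1, 4, 6] / [2, 5] / [3];  Q = [1, 3, 6] / [2, 4] / [5]
Final shape: (3, 2, 1).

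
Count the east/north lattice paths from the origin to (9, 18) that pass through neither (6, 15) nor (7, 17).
Number of paths = 3051609

Inclusion–exclusion. Total paths: C(27, 9) = 4686825. Through P₁: C(21, 6)·C(6, 3) = 1085280. Through P₂: C(24, 7)·C(3, 2) = 1038312. Since P₁ is strictly southwest of P₂, a monotone path through both must visit P₁ then P₂; paths through both = C(21, 6)·C(3, 1)·C(3, 2) = 488376. Avoid both = 4686825 − 1085280 − 1038312 + 488376 = 3051609.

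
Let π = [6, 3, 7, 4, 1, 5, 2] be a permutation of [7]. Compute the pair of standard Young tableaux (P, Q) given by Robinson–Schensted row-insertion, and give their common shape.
P = [1, 2, 5] / [3, 4] / [6, 7];  Q = [1, 3, 6] / [2, 4] / [5, 7];  common shape = (3, 2, 2)

Row-insert the values π_1, π_2, … into P one at a time, bumping the leftmost entry strictly greater than the inserted value down to the next row. The recording tableau Q records, in position (i, j), the step at which that cell was added to P.
  Insert 6 (step 1): P = [6];  Q = [1]
  Insert 3 (step 2): P = [3] / [6];  Q = [1] / [2]
  Insert 7 (step 3): P = [3, 7] / [6];  Q = [1, 3] / [2]
  Insert 4 (step 4): P = [3, 4] / [6, 7];  Q = [1, 3] / [2, 4]
  Insert 1 (step 5): P = [1, 4] / [3, 7] / [6];  Q = [1, 3] / [2, 4] / [5]
  Insert 5 (step 6): P = [1, 4, 5] / [3, 7] / [6];  Q = [1, 3, 6] / [2, 4] / [5]
  Insert 2 (step 7): P = [1, 2, 5] / [3, 4] / [6, 7];  Q = [1, 3, 6] / [2, 4] / [5, 7]
Final shape: (3, 2, 2).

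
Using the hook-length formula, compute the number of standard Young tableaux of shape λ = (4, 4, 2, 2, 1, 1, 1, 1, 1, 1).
# SYT of shape (4, 4, 2, 2, 1, 1, 1, 1, 1, 1) = 1099560

Hook-length formula: f^λ = n! / Π hook(c), product over all cells c of the Young diagram. For λ = (4, 4, 2, 2, 1, 1, 1, 1, 1, 1), n = 18 boxes. Hook lengths by row (left-to-right, top-to-bottom): [13, 6, 3, 2]; [12, 5, 2, 1]; [9, 2]; [8, 1]; [6]; [5]; [4]; [3]; [2]; [1]. Product of hooks = 5822668800. So f^λ = 18! / 5822668800 = 6402373705728000 / 5822668800 = 1099560.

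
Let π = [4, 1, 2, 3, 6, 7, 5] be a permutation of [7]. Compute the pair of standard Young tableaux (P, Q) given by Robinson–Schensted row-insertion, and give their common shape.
P = [1, 2, 3, 5, 7] / [4, 6];  Q = [1, 3, 4, 5, 6] / [2, 7];  common shape = (5, 2)

Row-insert the values π_1, π_2, … into P one at a time, bumping the leftmost entry strictly greater than the inserted value down to the next row. The recording tableau Q records, in position (i, j), the step at which that cell was added to P.
  Insert 4 (step 1): P = [4];  Q = [1]
  Insert 1 (step 2): P = [1] / [4];  Q = [1] / [2]
  Insert 2 (step 3): P = [1, 2] / [4];  Q = [1, 3] / [2]
  Insert 3 (step 4): P = [1, 2, 3] / [4];  Q = [1, 3, 4] / [2]
  Insert 6 (step 5): P = [1, 2, 3, 6] / [4];  Q = [1, 3, 4, 5] / [2]
  Insert 7 (step 6): P = [1, 2, 3, 6, 7] / [4];  Q = [1, 3, 4, 5, 6] / [2]
  Insert 5 (step 7): P = [1, 2, 3, 5, 7] / [4, 6];  Q = [1, 3, 4, 5, 6] / [2, 7]
Final shape: (5, 2).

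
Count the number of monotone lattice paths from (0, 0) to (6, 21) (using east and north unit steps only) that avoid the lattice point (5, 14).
Number of paths = 202986

Total paths from (0, 0) to (6, 21): C(27, 6) = 296010. Paths through (5, 14): (paths (0, 0) → (5, 14)) × (paths (5, 14) → (6, 21)) = C(19, 5) · C(8, 1) = 11628 · 8 = 93024. Avoidance count = 296010 − 93024 = 202986.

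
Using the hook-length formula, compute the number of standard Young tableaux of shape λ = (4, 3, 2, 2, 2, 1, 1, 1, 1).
# SYT of shape (4, 3, 2, 2, 2, 1, 1, 1, 1) = 583440

Hook-length formula: f^λ = n! / Π hook(c), product over all cells c of the Young diagram. For λ = (4, 3, 2, 2, 2, 1, 1, 1, 1), n = 17 boxes. Hook lengths by row (left-to-right, top-to-bottom): [12, 7, 3, 1]; [10, 5, 1]; [8, 3]; [7, 2]; [6, 1]; [4]; [3]; [2]; [1]. Product of hooks = 609638400. So f^λ = 17! / 609638400 = 355687428096000 / 609638400 = 583440.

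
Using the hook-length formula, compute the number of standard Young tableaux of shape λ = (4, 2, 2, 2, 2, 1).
# SYT of shape (4, 2, 2, 2, 2, 1) = 5720

Hook-length formula: f^λ = n! / Π hook(c), product over all cells c of the Young diagram. For λ = (4, 2, 2, 2, 2, 1), n = 13 boxes. Hook lengths by row (left-to-right, top-to-bottom): [9, 7, 2, 1]; [6, 4]; [5, 3]; [4, 2]; [3, 1]; [1]. Product of hooks = 1088640. So f^λ = 13! / 1088640 = 6227020800 / 1088640 = 5720.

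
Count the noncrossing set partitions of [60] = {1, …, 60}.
C_60 = 1583850964596120042686772779038896

These noncrossing partitions are counted by the Catalan number C_n = (1/(n + 1)) · C(2n, n). For n = 60: C_60 = (1/61) · C(120, 60) = 96614908840363322603893139521372656/61 = 1583850964596120042686772779038896.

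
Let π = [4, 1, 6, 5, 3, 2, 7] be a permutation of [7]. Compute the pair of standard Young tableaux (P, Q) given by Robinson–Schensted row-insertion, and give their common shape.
P = [1, 2, 7] / [3, 5] / [4] / [6];  Q = [1, 3, 7] / [2, 4] / [5] / [6];  common shape = (3, 2, 1, 1)

Row-insert the values π_1, π_2, … into P one at a time, bumping the leftmost entry strictly greater than the inserted value down to the next row. The recording tableau Q records, in position (i, j), the step at which that cell was added to P.
  Insert 4 (step 1): P = [4];  Q = [1]
  Insert 1 (step 2): P = [1] / [4];  Q = [1] / [2]
  Insert 6 (step 3): P = [1, 6] / [4];  Q = [1, 3] / [2]
  Insert 5 (step 4): P = [1, 5] / [4, 6];  Q = [1, 3] / [2, 4]
  Insert 3 (step 5): P = [1, 3] / [4, 5] / [6];  Q = [1, 3] / [2, 4] / [5]
  Insert 2 (step 6): P = [1, 2] / [3, 5] / [4] / [6];  Q = [1, 3] / [2, 4] / [5] / [6]
  Insert 7 (step 7): P = [1, 2, 7] / [3, 5] / [4] / [6];  Q = [1, 3, 7] / [2, 4] / [5] / [6]
Final shape: (3, 2, 1, 1).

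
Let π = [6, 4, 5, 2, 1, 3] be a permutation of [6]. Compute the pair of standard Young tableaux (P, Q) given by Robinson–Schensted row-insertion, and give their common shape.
P = [1, 3] / [2, 5] / [4] / [6];  Q = [1, 3] / [2, 6] / [4] / [5];  common shape = (2, 2, 1, 1)

Row-insert the values π_1, π_2, … into P one at a time, bumping the leftmost entry strictly greater than the inserted value down to the next row. The recording tableau Q records, in position (i, j), the step at which that cell was added to P.
  Insert 6 (step 1): P = [6];  Q = [1]
  Insert 4 (step 2): P = [4] / [6];  Q = [1] / [2]
  Insert 5 (step 3): P = [4, 5] / [6];  Q = [1, 3] / [2]
  Insert 2 (step 4): P = [2, 5] / [4] / [6];  Q = [1, 3] / [2] / [4]
  Insert 1 (step 5): P = [1, 5] / [2] / [4] / [6];  Q = [1, 3] / [2] / [4] / [5]
  Insert 3 (step 6): P = [1, 3] / [2, 5] / [4] / [6];  Q = [1, 3] / [2, 6] / [4] / [5]
Final shape: (2, 2, 1, 1).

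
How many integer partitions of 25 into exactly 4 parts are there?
p(25, 4 parts) = 120

Partitions of n into exactly k parts are in bijection with partitions of n − k into at most k parts (subtract 1 from each part). So p(25, exactly 4) = p(21, parts ≤ 4). Computing via the recurrence p(m, j) = p(m, j−1) + p(m−j, j) gives 120.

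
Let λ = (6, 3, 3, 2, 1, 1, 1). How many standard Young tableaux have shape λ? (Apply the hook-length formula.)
# SYT of shape (6, 3, 3, 2, 1, 1, 1) = 2552550

Hook-length formula: f^λ = n! / Π hook(c), product over all cells c of the Young diagram. For λ = (6, 3, 3, 2, 1, 1, 1), n = 17 boxes. Hook lengths by row (left-to-right, top-to-bottom): [12, 8, 6, 3, 2, 1]; [8, 4, 2]; [7, 3, 1]; [5, 1]; [3]; [2]; [1]. Product of hooks = 139345920. So f^λ = 17! / 139345920 = 355687428096000 / 139345920 = 2552550.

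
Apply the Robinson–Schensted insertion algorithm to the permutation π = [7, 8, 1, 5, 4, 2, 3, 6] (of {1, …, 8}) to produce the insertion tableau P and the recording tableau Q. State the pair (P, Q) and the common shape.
P = [1, 2, 3, 6] / [4, 8] / [5] / [7];  Q = [1, 2, 7, 8] / [3, 4] / [5] / [6];  common shape = (4, 2, 1, 1)

Row-insert the values π_1, π_2, … into P one at a time, bumping the leftmost entry strictly greater than the inserted value down to the next row. The recording tableau Q records, in position (i, j), the step at which that cell was added to P.
  Insert 7 (step 1): P = [7];  Q = [1]
  Insert 8 (step 2): P = [7, 8];  Q = [1, 2]
  Insert 1 (step 3): P = [1, 8] / [7];  Q = [1, 2] / [3]
  Insert 5 (step 4): P = [1, 5] / [7, 8];  Q = [1, 2] / [3, 4]
  Insert 4 (step 5): P = [1, 4] / [5, 8] / [7];  Q = [1, 2] / [3, 4] / [5]
  Insert 2 (step 6): P = [1, 2] / [4, 8] / [5] / [7];  Q = [1, 2] / [3, 4] / [5] / [6]
  Insert 3 (step 7): P = [1, 2, 3] / [4, 8] / [5] / [7];  Q = [1, 2, 7] / [3, 4] / [5] / [6]
  Insert 6 (step 8): P = [1, 2, 3, 6] / [4, 8] / [5] / [7];  Q = [1, 2, 7, 8] / [3, 4] / [5] / [6]
Final shape: (4, 2, 1, 1).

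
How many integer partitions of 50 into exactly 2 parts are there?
p(50, 2 parts) = 25

Partitions of n into exactly k parts are in bijection with partitions of n − k into at most k parts (subtract 1 from each part). So p(50, exactly 2) = p(48, parts ≤ 2). Computing via the recurrence p(m, j) = p(m, j−1) + p(m−j, j) gives 25.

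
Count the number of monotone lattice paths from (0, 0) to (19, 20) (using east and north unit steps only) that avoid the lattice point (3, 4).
Number of paths = 47885450760

Total paths from (0, 0) to (19, 20): C(39, 19) = 68923264410. Paths through (3, 4): (paths (0, 0) → (3, 4)) × (paths (3, 4) → (19, 20)) = C(7, 3) · C(32, 16) = 35 · 601080390 = 21037813650. Avoidance count = 68923264410 − 21037813650 = 47885450760.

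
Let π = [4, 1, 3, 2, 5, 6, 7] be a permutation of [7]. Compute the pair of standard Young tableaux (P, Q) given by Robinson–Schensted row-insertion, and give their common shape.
P = [1, 2, 5, 6, 7] / [3] / [4];  Q = [1, 3, 5, 6, 7] / [2] / [4];  common shape = (5, 1, 1)

Row-insert the values π_1, π_2, … into P one at a time, bumping the leftmost entry strictly greater than the inserted value down to the next row. The recording tableau Q records, in position (i, j), the step at which that cell was added to P.
  Insert 4 (step 1): P = [4];  Q = [1]
  Insert 1 (step 2): P = [1] / [4];  Q = [1] / [2]
  Insert 3 (step 3): P = [1, 3] / [4];  Q = [1, 3] / [2]
  Insert 2 (step 4): P = [1, 2] / [3] / [4];  Q = [1, 3] / [2] / [4]
  Insert 5 (step 5): P = [1, 2, 5] / [3] / [4];  Q = [1, 3, 5] / [2] / [4]
  Insert 6 (step 6): P = [1, 2, 5, 6] / [3] / [4];  Q = [1, 3, 5, 6] / [2] / [4]
  Insert 7 (step 7): P = [1, 2, 5, 6, 7] / [3] / [4];  Q = [1, 3, 5, 6, 7] / [2] / [4]
Final shape: (5, 1, 1).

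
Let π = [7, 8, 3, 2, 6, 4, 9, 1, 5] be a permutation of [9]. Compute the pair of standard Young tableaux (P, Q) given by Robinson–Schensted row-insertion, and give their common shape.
P = [1, 4, 5] / [2, 6, 9] / [3, 8] / [7];  Q = [1, 2, 7] / [3, 5, 9] / [4, 6] / [8];  common shape = (3, 3, 2, 1)

Row-insert the values π_1, π_2, … into P one at a time, bumping the leftmost entry strictly greater than the inserted value down to the next row. The recording tableau Q records, in position (i, j), the step at which that cell was added to P.
  Insert 7 (step 1): P = [7];  Q = [1]
  Insert 8 (step 2): P = [7, 8];  Q = [1, 2]
  Insert 3 (step 3): P = [3, 8] / [7];  Q = [1, 2] / [3]
  Insert 2 (step 4): P = [2, 8] / [3] / [7];  Q = [1, 2] / [3] / [4]
  Insert 6 (step 5): P = [2, 6] / [3, 8] / [7];  Q = [1, 2] / [3, 5] / [4]
  Insert 4 (step 6): P = [2, 4] / [3, 6] / [7, 8];  Q = [1, 2] / [3, 5] / [4, 6]
  Insert 9 (step 7): P = [2, 4, 9] / [3, 6] / [7, 8];  Q = [1, 2, 7] / [3, 5] / [4, 6]
  Insert 1 (step 8): P = [1, 4, 9] / [2, 6] / [3, 8] / [7];  Q = [1, 2, 7] / [3, 5] / [4, 6] / [8]
  Insert 5 (step 9): P = [1, 4, 5] / [2, 6, 9] / [3, 8] / [7];  Q = [1, 2, 7] / [3, 5, 9] / [4, 6] / [8]
Final shape: (3, 3, 2, 1).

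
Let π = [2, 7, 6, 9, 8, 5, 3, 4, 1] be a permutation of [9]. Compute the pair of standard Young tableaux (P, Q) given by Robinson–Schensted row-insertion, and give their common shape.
P = [1, 3, 4] / [2, 8] / [5, 9] / [6] / [7];  Q = [1, 2, 4] / [3, 5] / [6, 8] / [7] / [9];  common shape = (3, 2, 2, 1, 1)

Row-insert the values π_1, π_2, … into P one at a time, bumping the leftmost entry strictly greater than the inserted value down to the next row. The recording tableau Q records, in position (i, j), the step at which that cell was added to P.
  Insert 2 (step 1): P = [2];  Q = [1]
  Insert 7 (step 2): P = [2, 7];  Q = [1, 2]
  Insert 6 (step 3): P = [2, 6] / [7];  Q = [1, 2] / [3]
  Insert 9 (step 4): P = [2, 6, 9] / [7];  Q = [1, 2, 4] / [3]
  Insert 8 (step 5): P = [2, 6, 8] / [7, 9];  Q = [1, 2, 4] / [3, 5]
  Insert 5 (step 6): P = [2, 5, 8] / [6, 9] / [7];  Q = [1, 2, 4] / [3, 5] / [6]
  Insert 3 (step 7): P = [2, 3, 8] / [5, 9] / [6] / [7];  Q = [1, 2, 4] / [3, 5] / [6] / [7]
  Insert 4 (step 8): P = [2, 3, 4] / [5, 8] / [6, 9] / [7];  Q = [1, 2, 4] / [3, 5] / [6, 8] / [7]
  Insert 1 (step 9): P = [1, 3, 4] / [2, 8] / [5, 9] / [6] / [7];  Q = [1, 2, 4] / [3, 5] / [6, 8] / [7] / [9]
Final shape: (3, 2, 2, 1, 1).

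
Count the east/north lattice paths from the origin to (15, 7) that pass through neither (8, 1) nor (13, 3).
Number of paths = 149535

Inclusion–exclusion. Total paths: C(22, 15) = 170544. Through P₁: C(9, 8)·C(13, 7) = 15444. Through P₂: C(16, 13)·C(6, 2) = 8400. Since P₁ is strictly southwest of P₂, a monotone path through both must visit P₁ then P₂; paths through both = C(9, 8)·C(7, 5)·C(6, 2) = 2835. Avoid both = 170544 − 15444 − 8400 + 2835 = 149535.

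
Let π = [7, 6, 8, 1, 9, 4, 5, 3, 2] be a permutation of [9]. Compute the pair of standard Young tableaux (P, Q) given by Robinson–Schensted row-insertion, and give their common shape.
P = [1, 2, 5] / [3, 8, 9] / [4] / [6] / [7];  Q = [1, 3, 5] / [2, 6, 7] / [4] / [8] / [9];  common shape = (3, 3, 1, 1, 1)

Row-insert the values π_1, π_2, … into P one at a time, bumping the leftmost entry strictly greater than the inserted value down to the next row. The recording tableau Q records, in position (i, j), the step at which that cell was added to P.
  Insert 7 (step 1): P = [7];  Q = [1]
  Insert 6 (step 2): P = [6] / [7];  Q = [1] / [2]
  Insert 8 (step 3): P = [6, 8] / [7];  Q = [1, 3] / [2]
  Insert 1 (step 4): P = [1, 8] / [6] / [7];  Q = [1, 3] / [2] / [4]
  Insert 9 (step 5): P = [1, 8, 9] / [6] / [7];  Q = [1, 3, 5] / [2] / [4]
  Insert 4 (step 6): P = [1, 4, 9] / [6, 8] / [7];  Q = [1, 3, 5] / [2, 6] / [4]
  Insert 5 (step 7): P = [1, 4, 5] / [6, 8, 9] / [7];  Q = [1, 3, 5] / [2, 6, 7] / [4]
  Insert 3 (step 8): P = [1, 3, 5] / [4, 8, 9] / [6] / [7];  Q = [1, 3, 5] / [2, 6, 7] / [4] / [8]
  Insert 2 (step 9): P = [1, 2, 5] / [3, 8, 9] / [4] / [6] / [7];  Q = [1, 3, 5] / [2, 6, 7] / [4] / [8] / [9]
Final shape: (3, 3, 1, 1, 1).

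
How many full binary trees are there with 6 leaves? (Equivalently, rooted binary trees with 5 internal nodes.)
C_5 = 42

These full binary trees are counted by the Catalan number C_n = (1/(n + 1)) · C(2n, n). For n = 5: C_5 = (1/6) · C(10, 5) = 252/6 = 42.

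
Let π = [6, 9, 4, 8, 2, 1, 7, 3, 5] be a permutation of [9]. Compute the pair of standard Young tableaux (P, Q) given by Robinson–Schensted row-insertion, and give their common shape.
P = [1, 3, 5] / [2, 7] / [4, 8] / [6, 9];  Q = [1, 2, 9] / [3, 4] / [5, 7] / [6, 8];  common shape = (3, 2, 2, 2)

Row-insert the values π_1, π_2, … into P one at a time, bumping the leftmost entry strictly greater than the inserted value down to the next row. The recording tableau Q records, in position (i, j), the step at which that cell was added to P.
  Insert 6 (step 1): P = [6];  Q = [1]
  Insert 9 (step 2): P = [6, 9];  Q = [1, 2]
  Insert 4 (step 3): P = [4, 9] / [6];  Q = [1, 2] / [3]
  Insert 8 (step 4): P = [4, 8] / [6, 9];  Q = [1, 2] / [3, 4]
  Insert 2 (step 5): P = [2, 8] / [4, 9] / [6];  Q = [1, 2] / [3, 4] / [5]
  Insert 1 (step 6): P = [1, 8] / [2, 9] / [4] / [6];  Q = [1, 2] / [3, 4] / [5] / [6]
  Insert 7 (step 7): P = [1, 7] / [2, 8] / [4, 9] / [6];  Q = [1, 2] / [3, 4] / [5, 7] / [6]
  Insert 3 (step 8): P = [1, 3] / [2, 7] / [4, 8] / [6, 9];  Q = [1, 2] / [3, 4] / [5, 7] / [6, 8]
  Insert 5 (step 9): P = [1, 3, 5] / [2, 7] / [4, 8] / [6, 9];  Q = [1, 2, 9] / [3, 4] / [5, 7] / [6, 8]
Final shape: (3, 2, 2, 2).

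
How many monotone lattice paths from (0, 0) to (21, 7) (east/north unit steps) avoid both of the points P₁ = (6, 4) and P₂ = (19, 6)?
Number of paths = 547530

Inclusion–exclusion. Total paths: C(28, 21) = 1184040. Through P₁: C(10, 6)·C(18, 15) = 171360. Through P₂: C(25, 19)·C(3, 2) = 531300. Since P₁ is strictly southwest of P₂, a monotone path through both must visit P₁ then P₂; paths through both = C(10, 6)·C(15, 13)·C(3, 2) = 66150. Avoid both = 1184040 − 171360 − 531300 + 66150 = 547530.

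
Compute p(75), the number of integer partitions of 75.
p(75) = 8118264

Compute p(n) via the recurrence p(n, m) = p(n, m−1) + p(n−m, m), where p(n, m) counts partitions of n with all parts ≤ m and p(n) = p(n, n). The base cases are p(0, m) = 1 and p(n, 0) = 0 for n > 0. Filling the table yields p(75) = 8118264. (Euler's pentagonal recurrence is an alternative.)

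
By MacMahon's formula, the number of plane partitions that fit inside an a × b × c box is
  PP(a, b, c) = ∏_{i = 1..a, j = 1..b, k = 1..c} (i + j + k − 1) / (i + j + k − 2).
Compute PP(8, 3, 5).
PP(8, 3, 5) = 61408347

Evaluate the triple product over i = 1..8, j = 1..3, k = 1..5. The factors are (2/1) · (3/2) · (4/3) · (5/4) · (6/5) · (3/2) · (4/3) · (5/4) · … (120 factors total). The numerators and denominators telescope so the product is an integer; carrying out the multiplication exactly gives PP(8, 3, 5) = 61408347.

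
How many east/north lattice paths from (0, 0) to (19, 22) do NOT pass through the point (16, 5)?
Number of paths = 244639472340

Total paths from (0, 0) to (19, 22): C(41, 19) = 244662670200. Paths through (16, 5): (paths (0, 0) → (16, 5)) × (paths (16, 5) → (19, 22)) = C(21, 16) · C(20, 3) = 20349 · 1140 = 23197860. Avoidance count = 244662670200 − 23197860 = 244639472340.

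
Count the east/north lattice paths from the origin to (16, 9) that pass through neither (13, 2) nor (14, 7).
Number of paths = 1336475

Inclusion–exclusion. Total paths: C(25, 16) = 2042975. Through P₁: C(15, 13)·C(10, 3) = 12600. Through P₂: C(21, 14)·C(4, 2) = 697680. Since P₁ is strictly southwest of P₂, a monotone path through both must visit P₁ then P₂; paths through both = C(15, 13)·C(6, 1)·C(4, 2) = 3780. Avoid both = 2042975 − 12600 − 697680 + 3780 = 1336475.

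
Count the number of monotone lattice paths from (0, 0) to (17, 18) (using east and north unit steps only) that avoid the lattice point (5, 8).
Number of paths = 3705334248

Total paths from (0, 0) to (17, 18): C(35, 17) = 4537567650. Paths through (5, 8): (paths (0, 0) → (5, 8)) × (paths (5, 8) → (17, 18)) = C(13, 5) · C(22, 12) = 1287 · 646646 = 832233402. Avoidance count = 4537567650 − 832233402 = 3705334248.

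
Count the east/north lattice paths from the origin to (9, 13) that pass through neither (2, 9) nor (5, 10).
Number of paths = 381865

Inclusion–exclusion. Total paths: C(22, 9) = 497420. Through P₁: C(11, 2)·C(11, 7) = 18150. Through P₂: C(15, 5)·C(7, 4) = 105105. Since P₁ is strictly southwest of P₂, a monotone path through both must visit P₁ then P₂; paths through both = C(11, 2)·C(4, 3)·C(7, 4) = 7700. Avoid both = 497420 − 18150 − 105105 + 7700 = 381865.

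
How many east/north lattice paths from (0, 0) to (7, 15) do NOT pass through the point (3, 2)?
Number of paths = 146744

Total paths from (0, 0) to (7, 15): C(22, 7) = 170544. Paths through (3, 2): (paths (0, 0) → (3, 2)) × (paths (3, 2) → (7, 15)) = C(5, 3) · C(17, 4) = 10 · 2380 = 23800. Avoidance count = 170544 − 23800 = 146744.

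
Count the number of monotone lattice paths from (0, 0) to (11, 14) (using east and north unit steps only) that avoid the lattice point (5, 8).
Number of paths = 3268212

Total paths from (0, 0) to (11, 14): C(25, 11) = 4457400. Paths through (5, 8): (paths (0, 0) → (5, 8)) × (paths (5, 8) → (11, 14)) = C(13, 5) · C(12, 6) = 1287 · 924 = 1189188. Avoidance count = 4457400 − 1189188 = 3268212.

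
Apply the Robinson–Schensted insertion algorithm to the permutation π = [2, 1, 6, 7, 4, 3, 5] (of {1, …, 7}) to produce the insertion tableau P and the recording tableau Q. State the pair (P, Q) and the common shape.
P = [1, 3, 5] / [2, 4, 7] / [6];  Q = [1, 3, 4] / [2, 5, 7] / [6];  common shape = (3, 3, 1)

Row-insert the values π_1, π_2, … into P one at a time, bumping the leftmost entry strictly greater than the inserted value down to the next row. The recording tableau Q records, in position (i, j), the step at which that cell was added to P.
  Insert 2 (step 1): P = [2];  Q = [1]
  Insert 1 (step 2): P = [1] / [2];  Q = [1] / [2]
  Insert 6 (step 3): P = [1, 6] / [2];  Q = [1, 3] / [2]
  Insert 7 (step 4): P = [1, 6, 7] / [2];  Q = [1, 3, 4] / [2]
  Insert 4 (step 5): P = [1, 4, 7] / [2, 6];  Q = [1, 3, 4] / [2, 5]
  Insert 3 (step 6): P = [1, 3, 7] / [2, 4] / [6];  Q = [1, 3, 4] / [2, 5] / [6]
  Insert 5 (step 7): P = [1, 3, 5] / [2, 4, 7] / [6];  Q = [1, 3, 4] / [2, 5, 7] / [6]
Final shape: (3, 3, 1).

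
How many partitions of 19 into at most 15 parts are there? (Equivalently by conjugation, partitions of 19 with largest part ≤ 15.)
p(19, parts ≤ 15) = 483

Use the recurrence p(n, m) = p(n, m−1) + p(n−m, m): either the largest part is < m (count p(n, m−1)) or the largest part is exactly m (remove one copy of m, count p(n−m, m)). With p(0, ·) = 1 this gives p(19, parts ≤ 15) = 483. (By conjugating Young diagrams, this also counts partitions of 19 into at most 15 parts.)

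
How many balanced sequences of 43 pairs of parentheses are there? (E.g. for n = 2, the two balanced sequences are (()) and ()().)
C_43 = 150853479205085351660700

These balanced parentheses are counted by the Catalan number C_n = (1/(n + 1)) · C(2n, n). For n = 43: C_43 = (1/44) · C(86, 43) = 6637553085023755473070800/44 = 150853479205085351660700.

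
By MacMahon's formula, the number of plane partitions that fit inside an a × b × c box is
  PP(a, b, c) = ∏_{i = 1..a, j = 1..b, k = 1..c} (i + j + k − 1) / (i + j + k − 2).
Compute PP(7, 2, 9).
PP(7, 2, 9) = 27810640

Evaluate the triple product over i = 1..7, j = 1..2, k = 1..9. The factors are (2/1) · (3/2) · (4/3) · (5/4) · (6/5) · (7/6) · (8/7) · (9/8) · … (126 factors total). The numerators and denominators telescope so the product is an integer; carrying out the multiplication exactly gives PP(7, 2, 9) = 27810640.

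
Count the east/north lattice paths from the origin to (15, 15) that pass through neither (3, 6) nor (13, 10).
Number of paths = 108167778

Inclusion–exclusion. Total paths: C(30, 15) = 155117520. Through P₁: C(9, 3)·C(21, 12) = 24690120. Through P₂: C(23, 13)·C(7, 2) = 24025386. Since P₁ is strictly southwest of P₂, a monotone path through both must visit P₁ then P₂; paths through both = C(9, 3)·C(14, 10)·C(7, 2) = 1765764. Avoid both = 155117520 − 24690120 − 24025386 + 1765764 = 108167778.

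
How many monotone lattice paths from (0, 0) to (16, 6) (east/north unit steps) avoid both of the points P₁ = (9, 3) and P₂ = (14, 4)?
Number of paths = 37773

Inclusion–exclusion. Total paths: C(22, 16) = 74613. Through P₁: C(12, 9)·C(10, 7) = 26400. Through P₂: C(18, 14)·C(4, 2) = 18360. Since P₁ is strictly southwest of P₂, a monotone path through both must visit P₁ then P₂; paths through both = C(12, 9)·C(6, 5)·C(4, 2) = 7920. Avoid both = 74613 − 26400 − 18360 + 7920 = 37773.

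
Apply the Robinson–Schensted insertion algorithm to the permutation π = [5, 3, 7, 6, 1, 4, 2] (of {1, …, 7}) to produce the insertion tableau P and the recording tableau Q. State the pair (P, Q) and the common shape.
P = [1, 2] / [3, 4] / [5, 6] / [7];  Q = [1, 3] / [2, 4] / [5, 6] / [7];  common shape = (2, 2, 2, 1)

Row-insert the values π_1, π_2, … into P one at a time, bumping the leftmost entry strictly greater than the inserted value down to the next row. The recording tableau Q records, in position (i, j), the step at which that cell was added to P.
  Insert 5 (step 1): P = [5];  Q = [1]
  Insert 3 (step 2): P = [3] / [5];  Q = [1] / [2]
  Insert 7 (step 3): P = [3, 7] / [5];  Q = [1, 3] / [2]
  Insert 6 (step 4): P = [3, 6] / [5, 7];  Q = [1, 3] / [2, 4]
  Insert 1 (step 5): P = [1, 6] / [3, 7] / [5];  Q = [1, 3] / [2, 4] / [5]
  Insert 4 (step 6): P = [1, 4] / [3, 6] / [5, 7];  Q = [1, 3] / [2, 4] / [5, 6]
  Insert 2 (step 7): P = [1, 2] / [3, 4] / [5, 6] / [7];  Q = [1, 3] / [2, 4] / [5, 6] / [7]
Final shape: (2, 2, 2, 1).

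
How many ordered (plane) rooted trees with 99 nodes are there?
C_98 = 57743358069601357782187700608042856334020731624756611000

These ordered rooted trees are counted by the Catalan number C_n = (1/(n + 1)) · C(2n, n). For n = 98: C_98 = (1/99) · C(196, 98) = 5716592448890534420436582360196242777068052430850904489000/99 = 57743358069601357782187700608042856334020731624756611000.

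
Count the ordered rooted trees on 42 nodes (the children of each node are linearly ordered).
C_41 = 10113918591637898134020

These ordered rooted trees are counted by the Catalan number C_n = (1/(n + 1)) · C(2n, n). For n = 41: C_41 = (1/42) · C(82, 41) = 424784580848791721628840/42 = 10113918591637898134020.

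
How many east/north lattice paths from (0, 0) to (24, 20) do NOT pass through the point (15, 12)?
Number of paths = 1338437713470

Total paths from (0, 0) to (24, 20): C(44, 24) = 1761039350070. Paths through (15, 12): (paths (0, 0) → (15, 12)) × (paths (15, 12) → (24, 20)) = C(27, 15) · C(17, 9) = 17383860 · 24310 = 422601636600. Avoidance count = 1761039350070 − 422601636600 = 1338437713470.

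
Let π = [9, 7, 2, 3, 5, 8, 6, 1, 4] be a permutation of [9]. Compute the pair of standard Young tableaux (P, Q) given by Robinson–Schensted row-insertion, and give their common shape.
P = [1, 3, 4, 6] / [2, 5] / [7, 8] / [9];  Q = [1, 4, 5, 6] / [2, 7] / [3, 9] / [8];  common shape = (4, 2, 2, 1)

Row-insert the values π_1, π_2, … into P one at a time, bumping the leftmost entry strictly greater than the inserted value down to the next row. The recording tableau Q records, in position (i, j), the step at which that cell was added to P.
  Insert 9 (step 1): P = [9];  Q = [1]
  Insert 7 (step 2): P = [7] / [9];  Q = [1] / [2]
  Insert 2 (step 3): P = [2] / [7] / [9];  Q = [1] / [2] / [3]
  Insert 3 (step 4): P = [2, 3] / [7] / [9];  Q = [1, 4] / [2] / [3]
  Insert 5 (step 5): P = [2, 3, 5] / [7] / [9];  Q = [1, 4, 5] / [2] / [3]
  Insert 8 (step 6): P = [2, 3, 5, 8] / [7] / [9];  Q = [1, 4, 5, 6] / [2] / [3]
  Insert 6 (step 7): P = [2, 3, 5, 6] / [7, 8] / [9];  Q = [1, 4, 5, 6] / [2, 7] / [3]
  Insert 1 (step 8): P = [1, 3, 5, 6] / [2, 8] / [7] / [9];  Q = [1, 4, 5, 6] / [2, 7] / [3] / [8]
  Insert 4 (step 9): P = [1, 3, 4, 6] / [2, 5] / [7, 8] / [9];  Q = [1, 4, 5, 6] / [2, 7] / [3, 9] / [8]
Final shape: (4, 2, 2, 1).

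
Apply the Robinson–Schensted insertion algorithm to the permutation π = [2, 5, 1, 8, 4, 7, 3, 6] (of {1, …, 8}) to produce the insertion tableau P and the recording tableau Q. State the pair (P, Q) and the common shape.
P = [1, 3, 6] / [2, 4, 7] / [5, 8];  Q = [1, 2, 4] / [3, 5, 6] / [7, 8];  common shape = (3, 3, 2)

Row-insert the values π_1, π_2, … into P one at a time, bumping the leftmost entry strictly greater than the inserted value down to the next row. The recording tableau Q records, in position (i, j), the step at which that cell was added to P.
  Insert 2 (step 1): P = [2];  Q = [1]
  Insert 5 (step 2): P = [2, 5];  Q = [1, 2]
  Insert 1 (step 3): P = [1, 5] / [2];  Q = [1, 2] / [3]
  Insert 8 (step 4): P = [1, 5, 8] / [2];  Q = [1, 2, 4] / [3]
  Insert 4 (step 5): P = [1, 4, 8] / [2, 5];  Q = [1, 2, 4] / [3, 5]
  Insert 7 (step 6): P = [1, 4, 7] / [2, 5, 8];  Q = [1, 2, 4] / [3, 5, 6]
  Insert 3 (step 7): P = [1, 3, 7] / [2, 4, 8] / [5];  Q = [1, 2, 4] / [3, 5, 6] / [7]
  Insert 6 (step 8): P = [1, 3, 6] / [2, 4, 7] / [5, 8];  Q = [1, 2, 4] / [3, 5, 6] / [7, 8]
Final shape: (3, 3, 2).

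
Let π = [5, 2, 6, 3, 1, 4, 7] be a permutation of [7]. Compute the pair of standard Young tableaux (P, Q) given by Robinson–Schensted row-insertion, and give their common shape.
P = [1, 3, 4, 7] / [2, 6] / [5];  Q = [1, 3, 6, 7] / [2, 4] / [5];  common shape = (4, 2, 1)

Row-insert the values π_1, π_2, … into P one at a time, bumping the leftmost entry strictly greater than the inserted value down to the next row. The recording tableau Q records, in position (i, j), the step at which that cell was added to P.
  Insert 5 (step 1): P = [5];  Q = [1]
  Insert 2 (step 2): P = [2] / [5];  Q = [1] / [2]
  Insert 6 (step 3): P = [2, 6] / [5];  Q = [1, 3] / [2]
  Insert 3 (step 4): P = [2, 3] / [5, 6];  Q = [1, 3] / [2, 4]
  Insert 1 (step 5): P = [1, 3] / [2, 6] / [5];  Q = [1, 3] / [2, 4] / [5]
  Insert 4 (step 6): P = [1, 3, 4] / [2, 6] / [5];  Q = [1, 3, 6] / [2, 4] / [5]
  Insert 7 (step 7): P = [1, 3, 4, 7] / [2, 6] / [5];  Q = [1, 3, 6, 7] / [2, 4] / [5]
Final shape: (4, 2, 1).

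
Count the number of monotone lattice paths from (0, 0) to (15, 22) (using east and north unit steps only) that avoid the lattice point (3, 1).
Number of paths = 7944930480

Total paths from (0, 0) to (15, 22): C(37, 15) = 9364199760. Paths through (3, 1): (paths (0, 0) → (3, 1)) × (paths (3, 1) → (15, 22)) = C(4, 3) · C(33, 12) = 4 · 354817320 = 1419269280. Avoidance count = 9364199760 − 1419269280 = 7944930480.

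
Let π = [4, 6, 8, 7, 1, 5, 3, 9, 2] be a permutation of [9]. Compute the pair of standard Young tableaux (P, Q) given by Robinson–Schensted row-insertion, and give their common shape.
P = [1, 2, 7, 9] / [3, 5] / [4] / [6] / [8];  Q = [1, 2, 3, 8] / [4, 6] / [5] / [7] / [9];  common shape = (4, 2, 1, 1, 1)

Row-insert the values π_1, π_2, … into P one at a time, bumping the leftmost entry strictly greater than the inserted value down to the next row. The recording tableau Q records, in position (i, j), the step at which that cell was added to P.
  Insert 4 (step 1): P = [4];  Q = [1]
  Insert 6 (step 2): P = [4, 6];  Q = [1, 2]
  Insert 8 (step 3): P = [4, 6, 8];  Q = [1, 2, 3]
  Insert 7 (step 4): P = [4, 6, 7] / [8];  Q = [1, 2, 3] / [4]
  Insert 1 (step 5): P = [1, 6, 7] / [4] / [8];  Q = [1, 2, 3] / [4] / [5]
  Insert 5 (step 6): P = [1, 5, 7] / [4, 6] / [8];  Q = [1, 2, 3] / [4, 6] / [5]
  Insert 3 (step 7): P = [1, 3, 7] / [4, 5] / [6] / [8];  Q = [1, 2, 3] / [4, 6] / [5] / [7]
  Insert 9 (step 8): P = [1, 3, 7, 9] / [4, 5] / [6] / [8];  Q = [1, 2, 3, 8] / [4, 6] / [5] / [7]
  Insert 2 (step 9): P = [1, 2, 7, 9] / [3, 5] / [4] / [6] / [8];  Q = [1, 2, 3, 8] / [4, 6] / [5] / [7] / [9]
Final shape: (4, 2, 1, 1, 1).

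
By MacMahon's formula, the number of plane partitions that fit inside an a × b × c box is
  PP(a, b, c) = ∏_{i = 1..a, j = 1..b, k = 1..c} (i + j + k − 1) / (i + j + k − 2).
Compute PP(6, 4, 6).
PP(6, 4, 6) = 1447482465

Evaluate the triple product over i = 1..6, j = 1..4, k = 1..6. The factors are (2/1) · (3/2) · (4/3) · (5/4) · (6/5) · (7/6) · (3/2) · (4/3) · … (144 factors total). The numerators and denominators telescope so the product is an integer; carrying out the multiplication exactly gives PP(6, 4, 6) = 1447482465.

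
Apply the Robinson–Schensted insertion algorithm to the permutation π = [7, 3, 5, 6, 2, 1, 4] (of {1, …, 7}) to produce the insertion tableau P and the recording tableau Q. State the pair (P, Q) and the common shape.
P = [1, 4, 6] / [2, 5] / [3] / [7];  Q = [1, 3, 4] / [2, 7] / [5] / [6];  common shape = (3, 2, 1, 1)

Row-insert the values π_1, π_2, … into P one at a time, bumping the leftmost entry strictly greater than the inserted value down to the next row. The recording tableau Q records, in position (i, j), the step at which that cell was added to P.
  Insert 7 (step 1): P = [7];  Q = [1]
  Insert 3 (step 2): P = [3] / [7];  Q = [1] / [2]
  Insert 5 (step 3): P = [3, 5] / [7];  Q = [1, 3] / [2]
  Insert 6 (step 4): P = [3, 5, 6] / [7];  Q = [1, 3, 4] / [2]
  Insert 2 (step 5): P = [2, 5, 6] / [3] / [7];  Q = [1, 3, 4] / [2] / [5]
  Insert 1 (step 6): P = [1, 5, 6] / [2] / [3] / [7];  Q = [1, 3, 4] / [2] / [5] / [6]
  Insert 4 (step 7): P = [1, 4, 6] / [2, 5] / [3] / [7];  Q = [1, 3, 4] / [2, 7] / [5] / [6]
Final shape: (3, 2, 1, 1).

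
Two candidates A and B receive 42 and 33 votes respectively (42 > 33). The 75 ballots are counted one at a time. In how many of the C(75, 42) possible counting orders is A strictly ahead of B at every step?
Strict-lead orderings = 244022048106645106494

Total orderings of the 75 votes with 42 for A: C(75, 42) = 2033517067555375887450. By the Bertrand ballot formula (Cycle Lemma / reflection principle), the number of orderings in which A is strictly ahead of B throughout is (p − q)/(p + q) · C(p + q, p) = (42 − 33)/(42 + 33) · 2033517067555375887450 = 244022048106645106494.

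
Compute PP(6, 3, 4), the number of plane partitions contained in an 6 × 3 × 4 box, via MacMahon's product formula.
PP(6, 3, 4) = 457380

Evaluate the triple product over i = 1..6, j = 1..3, k = 1..4. The factors are (2/1) · (3/2) · (4/3) · (5/4) · (3/2) · (4/3) · (5/4) · (6/5) · … (72 factors total). The numerators and denominators telescope so the product is an integer; carrying out the multiplication exactly gives PP(6, 3, 4) = 457380.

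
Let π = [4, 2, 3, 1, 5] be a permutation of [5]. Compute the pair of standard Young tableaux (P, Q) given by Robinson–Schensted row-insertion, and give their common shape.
P = [1, 3, 5] / [2] / [4];  Q = [1, 3, 5] / [2] / [4];  common shape = (3, 1, 1)

Row-insert the values π_1, π_2, … into P one at a time, bumping the leftmost entry strictly greater than the inserted value down to the next row. The recording tableau Q records, in position (i, j), the step at which that cell was added to P.
  Insert 4 (step 1): P = [4];  Q = [1]
  Insert 2 (step 2): P = [2] / [4];  Q = [1] / [2]
  Insert 3 (step 3): P = [2, 3] / [4];  Q = [1, 3] / [2]
  Insert 1 (step 4): P = [1, 3] / [2] / [4];  Q = [1, 3] / [2] / [4]
  Insert 5 (step 5): P = [1, 3, 5] / [2] / [4];  Q = [1, 3, 5] / [2] / [4]
Final shape: (3, 1, 1).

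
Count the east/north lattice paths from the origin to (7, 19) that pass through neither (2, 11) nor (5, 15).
Number of paths = 365804

Inclusion–exclusion. Total paths: C(26, 7) = 657800. Through P₁: C(13, 2)·C(13, 5) = 100386. Through P₂: C(20, 5)·C(6, 2) = 232560. Since P₁ is strictly southwest of P₂, a monotone path through both must visit P₁ then P₂; paths through both = C(13, 2)·C(7, 3)·C(6, 2) = 40950. Avoid both = 657800 − 100386 − 232560 + 40950 = 365804.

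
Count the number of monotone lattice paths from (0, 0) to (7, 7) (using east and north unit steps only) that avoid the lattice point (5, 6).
Number of paths = 2046

Total paths from (0, 0) to (7, 7): C(14, 7) = 3432. Paths through (5, 6): (paths (0, 0) → (5, 6)) × (paths (5, 6) → (7, 7)) = C(11, 5) · C(3, 2) = 462 · 3 = 1386. Avoidance count = 3432 − 1386 = 2046.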